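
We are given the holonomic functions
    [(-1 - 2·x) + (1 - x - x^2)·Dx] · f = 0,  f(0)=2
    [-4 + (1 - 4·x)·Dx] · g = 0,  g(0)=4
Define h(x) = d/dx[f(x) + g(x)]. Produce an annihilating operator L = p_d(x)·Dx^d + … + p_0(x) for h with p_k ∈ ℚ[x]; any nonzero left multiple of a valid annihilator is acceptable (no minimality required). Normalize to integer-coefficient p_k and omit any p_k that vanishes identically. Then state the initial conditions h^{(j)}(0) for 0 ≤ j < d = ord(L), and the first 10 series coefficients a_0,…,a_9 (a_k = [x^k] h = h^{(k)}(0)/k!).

L = (120 + 192·x + 432·x^2 - 96·x^3 + 96·x^4) + (-39 - 48·x + 210·x^2 + 252·x^3 - 48·x^4 + 96·x^5)·Dx + (2 - x - 42·x^2 + 54·x^3 + 7·x^4 + 16·x^6)·Dx^2  (order 2).
h: a_k = 18, 136, 786, 4136, 20560, 98460, 459046, 2097696, 9438174, 41944820, …
ICs: h(0) = 18, h′(0) = 136.

f: a_k = 2, 2, 4, 6, 10, 16, 26, 42, 68, 110, …
g: a_k = 4, 16, 64, 256, 1024, 4096, 16384, 65536, 262144, 1048576, …
L₀ := lclm(L_f,L_g); ord L₀ ≤ 1+1.
Derive L from L₀ (diff closure).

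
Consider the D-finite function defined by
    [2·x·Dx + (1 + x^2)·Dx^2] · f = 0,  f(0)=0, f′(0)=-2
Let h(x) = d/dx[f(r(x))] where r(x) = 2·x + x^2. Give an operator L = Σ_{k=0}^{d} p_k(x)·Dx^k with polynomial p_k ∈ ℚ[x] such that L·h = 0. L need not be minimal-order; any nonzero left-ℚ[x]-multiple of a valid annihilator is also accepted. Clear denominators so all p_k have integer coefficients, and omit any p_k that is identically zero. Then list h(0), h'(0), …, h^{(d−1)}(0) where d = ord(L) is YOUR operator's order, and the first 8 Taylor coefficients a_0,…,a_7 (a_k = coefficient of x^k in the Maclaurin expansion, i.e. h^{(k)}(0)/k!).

f: a_k = 0, -2, 0, 2/3, 0, -2/5, 0, 2/7, …
Change of var in L_f (x↦r) gives L₀.
Derive L from L₀ (diff closure).
L = (-1 + 8·x + 16·x^2 + 12·x^3 + 3·x^4) + (1 + x + 4·x^2 + 8·x^3 + 5·x^4 + x^5)·Dx  (order 1).
h: a_k = -4, -4, 16, 32, -44, -188, 32, 896, …
ICs: h(0) = -4.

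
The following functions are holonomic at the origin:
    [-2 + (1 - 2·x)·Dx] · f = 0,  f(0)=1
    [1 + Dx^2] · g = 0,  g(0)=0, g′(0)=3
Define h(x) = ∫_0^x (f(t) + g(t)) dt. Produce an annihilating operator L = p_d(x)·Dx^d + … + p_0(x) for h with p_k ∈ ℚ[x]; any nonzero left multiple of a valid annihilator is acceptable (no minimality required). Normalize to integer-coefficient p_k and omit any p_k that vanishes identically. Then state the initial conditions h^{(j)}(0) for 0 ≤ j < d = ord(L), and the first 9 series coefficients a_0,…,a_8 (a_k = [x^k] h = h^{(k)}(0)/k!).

f: a_k = 1, 2, 4, 8, 16, 32, 64, 128, 256, …
g: a_k = 0, 3, 0, -1/2, 0, 1/40, 0, -1/1680, 0, …
Sum ⇒ L₀ = lclm(L_f,L_g) in ℚ(x)⟨Dx⟩.
h=∫₀ˣh₀: take L = L₀·Dx.
L = (50 - 8·x + 8·x^2)·Dx + (-9 + 22·x - 12·x^2 + 8·x^3)·Dx^2 + (50 - 8·x + 8·x^2)·Dx^3 + (-9 + 22·x - 12·x^2 + 8·x^3)·Dx^4  (order 4).
h: a_k = 0, 1, 5/2, 4/3, 15/8, 16/5, 427/80, 64/7, 215039/13440, …
ICs: h(0) = 0, h′(0) = 1, h′′(0) = 5, h′′′(0) = 8.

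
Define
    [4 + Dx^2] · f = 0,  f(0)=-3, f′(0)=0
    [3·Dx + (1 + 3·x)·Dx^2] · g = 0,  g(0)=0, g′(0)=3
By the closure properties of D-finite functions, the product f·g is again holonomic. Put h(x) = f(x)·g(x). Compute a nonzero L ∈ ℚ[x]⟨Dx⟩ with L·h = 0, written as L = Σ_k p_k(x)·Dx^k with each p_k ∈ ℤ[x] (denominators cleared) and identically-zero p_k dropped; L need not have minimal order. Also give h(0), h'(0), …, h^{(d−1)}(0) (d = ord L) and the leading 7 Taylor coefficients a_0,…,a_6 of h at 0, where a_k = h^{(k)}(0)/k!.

f: a_k = -3, 0, 6, 0, -2, 0, 4/15, …
g: a_k = 0, 3, -9/2, 9, -81/4, 243/5, -243/2, …
Sym-product of L_f,L_g gives L₀ (≤ ord 4).
L = (-1112 - 1248·x + 7344·x^2 + 27648·x^3 + 20736·x^4) + (-48 + 2160·x + 10368·x^2 + 10368·x^3)·Dx + (-250 + 240·x + 4968·x^2 + 13824·x^3 + 10368·x^4)·Dx^2 + (-12 + 540·x + 2592·x^2 + 2592·x^3)·Dx^3 + (7 + 138·x + 783·x^2 + 1728·x^3 + 1296·x^4)·Dx^4  (order 4).
h: a_k = 0, -9, 27/2, -9, 135/4, -489/5, 252, …
ICs: h(0) = 0, h′(0) = -9, h′′(0) = 27, h′′′(0) = -54.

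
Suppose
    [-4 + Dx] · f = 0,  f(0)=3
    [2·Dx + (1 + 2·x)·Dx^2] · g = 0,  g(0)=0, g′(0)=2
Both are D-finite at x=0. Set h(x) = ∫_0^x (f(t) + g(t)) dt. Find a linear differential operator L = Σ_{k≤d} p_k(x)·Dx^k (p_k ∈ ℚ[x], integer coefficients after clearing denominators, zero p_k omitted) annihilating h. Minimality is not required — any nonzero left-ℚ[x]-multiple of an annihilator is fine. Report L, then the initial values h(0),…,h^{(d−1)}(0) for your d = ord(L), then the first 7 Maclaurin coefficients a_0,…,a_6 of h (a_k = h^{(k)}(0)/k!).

L = (-32 - 32·x)·Dx^2 + (-4 - 32·x - 32·x^2)·Dx^3 + (3 + 10·x + 8·x^2)·Dx^4  (order 4).
h: a_k = 0, 3, 7, 22/3, 26/3, 28/5, 16/3, …
ICs: h(0) = 0, h′(0) = 3, h′′(0) = 14, h′′′(0) = 44.

f: a_k = 3, 12, 24, 32, 32, 128/5, 256/15, …
g: a_k = 0, 2, -2, 8/3, -4, 32/5, -32/3, …
h₀=f+g: left-lcm gives L₀, ord ≤ 3.
Integrate: L := L₀·Dx.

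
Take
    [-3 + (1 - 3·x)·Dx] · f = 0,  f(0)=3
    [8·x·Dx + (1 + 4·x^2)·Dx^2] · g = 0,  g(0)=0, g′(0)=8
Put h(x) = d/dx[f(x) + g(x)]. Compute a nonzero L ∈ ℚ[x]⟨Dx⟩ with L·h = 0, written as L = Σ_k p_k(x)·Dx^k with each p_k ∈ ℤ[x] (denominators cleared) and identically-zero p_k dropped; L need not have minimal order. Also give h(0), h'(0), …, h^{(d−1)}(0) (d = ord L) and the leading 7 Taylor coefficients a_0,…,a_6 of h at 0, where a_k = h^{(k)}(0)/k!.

L = (-24 + 288·x + 288·x^2) + (31 - 24·x + 204·x^2 + 288·x^3)·Dx + (-3 + 5·x + 20·x^3 + 48·x^4)·Dx^2  (order 2).
h: a_k = 17, 54, 211, 972, 3773, 13122, 45415, …
ICs: h(0) = 17, h′(0) = 54.

f: a_k = 3, 9, 27, 81, 243, 729, 2187, …
g: a_k = 0, 8, 0, -32/3, 0, 128/5, 0, …
Weyl lclm of L_f,L_g ⇒ L₀ (ord ≤ 3).
Differentiate: ansatz ord ≤ ord L₀ ⇒ L.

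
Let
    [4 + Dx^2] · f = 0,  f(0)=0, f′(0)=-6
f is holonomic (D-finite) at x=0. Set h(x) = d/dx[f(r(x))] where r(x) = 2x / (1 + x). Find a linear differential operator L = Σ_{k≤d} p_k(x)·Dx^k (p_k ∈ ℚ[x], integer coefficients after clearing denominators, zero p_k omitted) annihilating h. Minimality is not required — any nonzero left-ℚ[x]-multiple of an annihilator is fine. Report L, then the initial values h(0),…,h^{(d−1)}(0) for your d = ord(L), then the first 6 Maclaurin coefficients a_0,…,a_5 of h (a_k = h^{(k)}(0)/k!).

L = (22 + 12·x + 6·x^2) + (6 + 18·x + 18·x^2 + 6·x^3)·Dx + (1 + 4·x + 6·x^2 + 4·x^3 + x^4)·Dx^2  (order 2).
h: a_k = -12, 24, 60, -336, 772, -1080, …
ICs: h(0) = -12, h′(0) = 24.

f: a_k = 0, -6, 0, 4, 0, -4/5, …
Change of var in L_f (x↦r) gives L₀.
Derive L from L₀ (diff closure).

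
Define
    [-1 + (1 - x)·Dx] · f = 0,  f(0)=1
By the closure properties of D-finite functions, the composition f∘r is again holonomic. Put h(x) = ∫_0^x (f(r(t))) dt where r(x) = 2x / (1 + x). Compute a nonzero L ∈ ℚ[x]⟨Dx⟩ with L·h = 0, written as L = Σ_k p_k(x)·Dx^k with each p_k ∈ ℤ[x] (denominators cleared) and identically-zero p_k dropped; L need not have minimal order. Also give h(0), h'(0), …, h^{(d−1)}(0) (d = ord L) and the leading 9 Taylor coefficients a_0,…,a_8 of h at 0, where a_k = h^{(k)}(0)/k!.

f: a_k = 1, 1, 1, 1, 1, 1, 1, 1, 1, …
h₀=f(r): pull back L_f along r ⇒ L₀.
Integrate: L := L₀·Dx.
L = 2·Dx + (-1 + x^2)·Dx^2  (order 2).
h: a_k = 0, 1, 1, 2/3, 1/2, 2/5, 1/3, 2/7, 1/4, …
ICs: h(0) = 0, h′(0) = 1.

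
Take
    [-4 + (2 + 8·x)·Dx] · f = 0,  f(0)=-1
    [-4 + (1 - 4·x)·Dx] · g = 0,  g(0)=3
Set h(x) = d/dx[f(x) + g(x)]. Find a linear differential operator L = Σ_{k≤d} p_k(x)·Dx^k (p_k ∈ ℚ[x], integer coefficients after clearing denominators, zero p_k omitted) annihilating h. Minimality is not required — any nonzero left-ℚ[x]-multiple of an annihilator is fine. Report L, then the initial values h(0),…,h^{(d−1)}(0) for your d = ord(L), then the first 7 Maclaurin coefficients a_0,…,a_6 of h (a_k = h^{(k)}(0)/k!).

L = (-144 - 192·x) + (-42 - 432·x - 672·x^2)·Dx + (5 + 12·x - 80·x^2 - 192·x^3)·Dx^2  (order 2).
h: a_k = 10, 100, 564, 3112, 15220, 74232, 342216, …
ICs: h(0) = 10, h′(0) = 100.

f: a_k = -1, -2, 2, -4, 10, -28, 84, …
g: a_k = 3, 12, 48, 192, 768, 3072, 12288, …
Sum ⇒ L₀ = lclm(L_f,L_g) in ℚ(x)⟨Dx⟩.
h=h₀': d/dx-closure on L₀ ⇒ L.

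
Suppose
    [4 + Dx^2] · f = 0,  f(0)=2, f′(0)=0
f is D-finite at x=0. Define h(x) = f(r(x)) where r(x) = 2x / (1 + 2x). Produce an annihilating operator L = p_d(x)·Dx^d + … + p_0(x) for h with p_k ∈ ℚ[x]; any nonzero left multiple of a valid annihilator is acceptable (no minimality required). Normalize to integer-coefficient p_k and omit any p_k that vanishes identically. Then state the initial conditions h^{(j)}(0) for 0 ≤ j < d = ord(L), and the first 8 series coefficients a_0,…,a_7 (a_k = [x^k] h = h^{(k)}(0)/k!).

f: a_k = 2, 0, -4, 0, 4/3, 0, -8/45, 0, …
h₀=f(r): pull back L_f along r ⇒ L₀.
L = 16 + (4 + 24·x + 48·x^2 + 32·x^3)·Dx + (1 + 8·x + 24·x^2 + 32·x^3 + 16·x^4)·Dx^2  (order 2).
h: a_k = 2, 0, -16, 64, -512/3, 1024/3, -19712/45, -1024/5, …
ICs: h(0) = 2, h′(0) = 0.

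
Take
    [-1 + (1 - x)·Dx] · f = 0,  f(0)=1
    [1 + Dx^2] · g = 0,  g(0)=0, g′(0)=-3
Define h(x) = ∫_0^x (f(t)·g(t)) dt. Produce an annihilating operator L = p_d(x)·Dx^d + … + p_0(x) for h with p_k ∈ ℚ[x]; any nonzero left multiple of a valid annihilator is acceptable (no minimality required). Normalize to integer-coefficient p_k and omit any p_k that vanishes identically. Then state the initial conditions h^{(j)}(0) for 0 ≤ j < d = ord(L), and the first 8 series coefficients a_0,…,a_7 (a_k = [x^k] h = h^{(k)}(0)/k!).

L = (-1 + x)·Dx + 2·Dx^2 + (-1 + x)·Dx^3  (order 3).
h: a_k = 0, 0, -3/2, -1, -5/8, -1/2, -101/240, -101/280, …
ICs: h(0) = 0, h′(0) = 0, h′′(0) = -3.

f: a_k = 1, 1, 1, 1, 1, 1, 1, 1, …
g: a_k = 0, -3, 0, 1/2, 0, -1/40, 0, 1/1680, …
Sym-product of L_f,L_g gives L₀ (≤ ord 2).
h=∫₀ˣh₀: take L = L₀·Dx.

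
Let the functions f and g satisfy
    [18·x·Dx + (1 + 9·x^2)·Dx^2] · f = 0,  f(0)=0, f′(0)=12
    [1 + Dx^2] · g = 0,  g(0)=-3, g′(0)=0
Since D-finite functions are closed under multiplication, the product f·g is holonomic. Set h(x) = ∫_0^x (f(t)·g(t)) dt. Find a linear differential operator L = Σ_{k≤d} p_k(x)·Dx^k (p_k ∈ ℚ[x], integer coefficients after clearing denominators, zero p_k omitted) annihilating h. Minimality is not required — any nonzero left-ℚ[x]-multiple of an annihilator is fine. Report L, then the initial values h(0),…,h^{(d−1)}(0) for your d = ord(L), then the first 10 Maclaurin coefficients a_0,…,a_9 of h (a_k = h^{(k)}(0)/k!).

L = (370 + 9594·x^2 + 4131·x^4 + 2916·x^6 + 6561·x^8)·Dx + (684·x + 6804·x^3 + 8748·x^5 + 26244·x^7)·Dx^2 + (380 + 9792·x^2 + 5346·x^4 + 5832·x^6 + 13122·x^8)·Dx^3 + (684·x + 6804·x^3 + 8748·x^5 + 26244·x^7)·Dx^4 + (10 + 198·x^2 + 1215·x^4 + 2916·x^6 + 6561·x^8)·Dx^5  (order 5).
h: a_k = 0, 0, -18, 0, 63/2, 0, -2129/20, 0, 566341/1120, 0, …
ICs: h(0) = 0, h′(0) = 0, h′′(0) = -36, h′′′(0) = 0, h′′′′(0) = 756.

f: a_k = 0, 12, 0, -36, 0, 972/5, 0, -8748/7, 0, 8748, …
g: a_k = -3, 0, 3/2, 0, -1/8, 0, 1/240, 0, -1/13440, 0, …
Product ⇒ symmetric product L₀, ord ≤ 4.
h=∫₀ˣh₀: take L = L₀·Dx.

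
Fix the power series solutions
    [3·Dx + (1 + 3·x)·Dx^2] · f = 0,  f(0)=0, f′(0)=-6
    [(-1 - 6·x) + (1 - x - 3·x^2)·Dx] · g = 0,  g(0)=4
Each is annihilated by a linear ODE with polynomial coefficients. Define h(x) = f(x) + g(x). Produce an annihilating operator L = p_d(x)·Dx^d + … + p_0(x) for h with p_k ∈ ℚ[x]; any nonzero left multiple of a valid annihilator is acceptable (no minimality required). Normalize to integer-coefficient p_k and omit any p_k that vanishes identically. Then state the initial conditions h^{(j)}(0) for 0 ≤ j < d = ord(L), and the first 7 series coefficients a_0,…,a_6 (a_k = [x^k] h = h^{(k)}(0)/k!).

f: a_k = 0, -6, 9, -18, 81/2, -486/5, 243, …
g: a_k = 4, 4, 16, 28, 76, 160, 388, …
Sum ⇒ L₀ = lclm(L_f,L_g) in ℚ(x)⟨Dx⟩.
L = (-270 - 1422·x - 3780·x^2 - 2916·x^3 - 2916·x^4)·Dx + (-24 - 468·x - 2736·x^2 - 5616·x^3 - 5994·x^4 - 4860·x^5)·Dx^2 + (11 + 79·x + 129·x^2 - 171·x^3 - 783·x^4 - 1377·x^5 - 972·x^6)·Dx^3  (order 3).
h: a_k = 4, -2, 25, 10, 233/2, 314/5, 631, …
ICs: h(0) = 4, h′(0) = -2, h′′(0) = 50.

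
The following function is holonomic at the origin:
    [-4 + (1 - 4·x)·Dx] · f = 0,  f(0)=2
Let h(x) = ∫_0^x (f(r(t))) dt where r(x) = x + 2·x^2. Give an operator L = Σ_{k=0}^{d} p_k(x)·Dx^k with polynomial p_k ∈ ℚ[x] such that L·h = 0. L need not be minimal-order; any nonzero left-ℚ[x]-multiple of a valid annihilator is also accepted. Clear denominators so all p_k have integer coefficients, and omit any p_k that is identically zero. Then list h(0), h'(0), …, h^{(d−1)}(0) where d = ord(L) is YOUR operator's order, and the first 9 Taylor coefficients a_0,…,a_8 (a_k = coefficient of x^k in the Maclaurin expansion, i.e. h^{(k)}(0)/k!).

L = (4 + 16·x)·Dx + (-1 + 4·x + 8·x^2)·Dx^2  (order 2).
h: a_k = 0, 2, 4, 16, 64, 1408/5, 1280, 41984/7, 28672, …
ICs: h(0) = 0, h′(0) = 2.

f: a_k = 2, 8, 32, 128, 512, 2048, 8192, 32768, 131072, …
Substitute x→r, Dx→(1/r')Dx; clear ⇒ L₀.
h=∫₀ˣh₀: take L = L₀·Dx.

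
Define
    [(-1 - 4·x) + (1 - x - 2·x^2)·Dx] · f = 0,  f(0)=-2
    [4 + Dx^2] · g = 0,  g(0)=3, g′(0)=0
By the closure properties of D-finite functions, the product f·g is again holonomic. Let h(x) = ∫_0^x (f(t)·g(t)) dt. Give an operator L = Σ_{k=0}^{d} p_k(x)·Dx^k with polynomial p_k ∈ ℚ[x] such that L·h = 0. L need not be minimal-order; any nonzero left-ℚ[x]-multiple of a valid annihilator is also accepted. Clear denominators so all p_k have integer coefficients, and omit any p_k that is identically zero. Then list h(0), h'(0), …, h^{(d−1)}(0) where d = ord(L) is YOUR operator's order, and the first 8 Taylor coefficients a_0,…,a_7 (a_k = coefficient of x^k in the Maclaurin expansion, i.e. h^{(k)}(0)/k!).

f: a_k = -2, -2, -6, -10, -22, -42, -86, -170, …
g: a_k = 3, 0, -6, 0, 2, 0, -4/15, 0, …
Product ⇒ symmetric product L₀, ord ≤ 2.
h=∫₀ˣh₀: take L = L₀·Dx.
L = (4·x + 8·x^2)·Dx + (2 + 8·x)·Dx^2 + (-1 + x + 2·x^2)·Dx^3  (order 3).
h: a_k = 0, -6, -3, -2, -9/2, -34/5, -35/3, -2062/105, …
ICs: h(0) = 0, h′(0) = -6, h′′(0) = -6.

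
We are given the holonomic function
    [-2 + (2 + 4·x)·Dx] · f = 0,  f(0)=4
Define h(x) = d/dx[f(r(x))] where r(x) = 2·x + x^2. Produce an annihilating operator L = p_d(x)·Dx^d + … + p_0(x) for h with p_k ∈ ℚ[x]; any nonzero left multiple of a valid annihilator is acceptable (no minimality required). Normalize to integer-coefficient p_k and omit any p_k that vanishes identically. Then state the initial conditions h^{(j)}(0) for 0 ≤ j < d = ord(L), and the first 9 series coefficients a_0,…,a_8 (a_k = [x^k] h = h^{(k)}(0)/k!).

L = -1 + (-1 - 5·x - 6·x^2 - 2·x^3)·Dx  (order 1).
h: a_k = 8, -8, 24, -72, 220, -684, 2156, -6868, 22059, …
ICs: h(0) = 8.

f: a_k = 4, 4, -2, 2, -5/2, 7/2, -21/4, 33/4, -429/32, …
L₀ from L_f via x↦r, Dx↦r'^{-1}Dx.
Differentiate: ansatz ord ≤ ord L₀ ⇒ L.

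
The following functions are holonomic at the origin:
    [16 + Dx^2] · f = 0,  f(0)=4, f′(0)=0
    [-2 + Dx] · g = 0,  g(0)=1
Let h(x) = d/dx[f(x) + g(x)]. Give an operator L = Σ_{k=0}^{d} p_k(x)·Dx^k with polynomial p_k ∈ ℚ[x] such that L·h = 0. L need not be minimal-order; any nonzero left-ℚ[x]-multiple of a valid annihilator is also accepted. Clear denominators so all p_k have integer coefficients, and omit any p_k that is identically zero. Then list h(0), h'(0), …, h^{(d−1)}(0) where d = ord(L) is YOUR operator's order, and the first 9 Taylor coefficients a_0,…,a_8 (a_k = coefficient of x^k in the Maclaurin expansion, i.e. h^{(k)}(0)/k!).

L = 32 - 16·Dx + 2·Dx^2 - Dx^3  (order 3).
h: a_k = 2, -60, 4, 520/3, 4/3, -136, 8/45, 3280/63, 4/315, …
ICs: h(0) = 2, h′(0) = -60, h′′(0) = 8.

f: a_k = 4, 0, -32, 0, 128/3, 0, -1024/45, 0, 2048/315, …
g: a_k = 1, 2, 2, 4/3, 2/3, 4/15, 4/45, 8/315, 2/315, …
L₀ := lclm(L_f,L_g); ord L₀ ≤ 2+1.
h=h₀': d/dx-closure on L₀ ⇒ L.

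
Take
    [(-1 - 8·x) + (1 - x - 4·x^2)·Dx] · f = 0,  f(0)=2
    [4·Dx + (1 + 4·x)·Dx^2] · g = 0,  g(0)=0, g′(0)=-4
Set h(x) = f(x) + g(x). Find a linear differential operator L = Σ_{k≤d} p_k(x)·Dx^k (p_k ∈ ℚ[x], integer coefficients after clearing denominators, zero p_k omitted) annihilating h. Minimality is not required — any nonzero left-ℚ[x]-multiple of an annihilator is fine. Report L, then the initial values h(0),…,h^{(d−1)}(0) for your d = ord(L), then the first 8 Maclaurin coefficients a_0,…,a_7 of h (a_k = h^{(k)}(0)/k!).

L = (268 + 1616·x + 5504·x^2 + 4608·x^3 + 6144·x^4)·Dx + (11 + 360·x + 3008·x^2 + 7680·x^3 + 9472·x^4 + 10240·x^5)·Dx^2 + (-7 - 67·x - 154·x^2 + 136·x^3 + 928·x^4 + 2176·x^5 + 2048·x^6)·Dx^3  (order 3).
h: a_k = 2, -2, 18, -10/3, 122, -374/5, 3134/3, -10210/7, …
ICs: h(0) = 2, h′(0) = -2, h′′(0) = 36.

f: a_k = 2, 2, 10, 18, 58, 130, 362, 882, …
g: a_k = 0, -4, 8, -64/3, 64, -1024/5, 2048/3, -16384/7, …
Sum ⇒ L₀ = lclm(L_f,L_g) in ℚ(x)⟨Dx⟩.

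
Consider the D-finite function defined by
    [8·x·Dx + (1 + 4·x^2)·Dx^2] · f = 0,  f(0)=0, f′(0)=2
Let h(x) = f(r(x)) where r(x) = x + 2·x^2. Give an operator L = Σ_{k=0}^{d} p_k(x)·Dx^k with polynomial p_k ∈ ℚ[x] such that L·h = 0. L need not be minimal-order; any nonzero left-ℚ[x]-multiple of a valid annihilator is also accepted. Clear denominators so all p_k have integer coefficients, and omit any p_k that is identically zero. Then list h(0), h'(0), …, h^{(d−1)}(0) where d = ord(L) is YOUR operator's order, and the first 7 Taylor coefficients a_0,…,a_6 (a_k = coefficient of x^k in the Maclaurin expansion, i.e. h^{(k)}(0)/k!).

L = (-4 + 8·x + 64·x^2 + 192·x^3 + 192·x^4)·Dx + (1 + 4·x + 4·x^2 + 32·x^3 + 80·x^4 + 64·x^5)·Dx^2  (order 2).
h: a_k = 0, 2, 4, -8/3, -16, -128/5, 128/3, …
ICs: h(0) = 0, h′(0) = 2.

f: a_k = 0, 2, 0, -8/3, 0, 32/5, 0, …
Substitute x→r, Dx→(1/r')Dx; clear ⇒ L₀.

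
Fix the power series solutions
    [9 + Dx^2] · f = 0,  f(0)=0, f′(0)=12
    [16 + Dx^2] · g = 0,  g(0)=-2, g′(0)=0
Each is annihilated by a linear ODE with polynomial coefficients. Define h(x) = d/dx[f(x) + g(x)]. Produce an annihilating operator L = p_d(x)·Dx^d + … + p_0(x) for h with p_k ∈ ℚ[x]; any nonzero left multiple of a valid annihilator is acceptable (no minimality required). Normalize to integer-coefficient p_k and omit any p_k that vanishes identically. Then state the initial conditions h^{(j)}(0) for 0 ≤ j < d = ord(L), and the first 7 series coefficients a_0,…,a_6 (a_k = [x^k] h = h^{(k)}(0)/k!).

f: a_k = 0, 12, 0, -18, 0, 81/10, 0, …
g: a_k = -2, 0, 16, 0, -64/3, 0, 512/45, …
h₀=f+g: left-lcm gives L₀, ord ≤ 4.
h=h₀': d/dx-closure on L₀ ⇒ L.
L = 144 + 25·Dx^2 + Dx^4  (order 4).
h: a_k = 12, 32, -54, -256/3, 81/2, 1024/15, -243/20, …
ICs: h(0) = 12, h′(0) = 32, h′′(0) = -108, h′′′(0) = -512.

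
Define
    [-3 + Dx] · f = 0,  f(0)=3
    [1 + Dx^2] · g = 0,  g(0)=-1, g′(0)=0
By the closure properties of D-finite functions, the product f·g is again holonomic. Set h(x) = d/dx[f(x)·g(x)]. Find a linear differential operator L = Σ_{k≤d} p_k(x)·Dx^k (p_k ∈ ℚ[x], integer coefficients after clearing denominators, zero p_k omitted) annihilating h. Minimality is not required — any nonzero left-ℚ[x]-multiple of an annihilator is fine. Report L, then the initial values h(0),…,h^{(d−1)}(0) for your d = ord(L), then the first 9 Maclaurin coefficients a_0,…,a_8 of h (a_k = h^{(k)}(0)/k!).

f: a_k = 3, 9, 27/2, 27/2, 81/8, 243/40, 243/80, 729/560, 2187/4480, …
g: a_k = -1, 0, 1/2, 0, -1/24, 0, 1/720, 0, -1/40320, …
L₀ := L_f ⊗_s L_g (sym. prod.), ord ≤ 2.
h₀' ⇒ L via d/dx closure of L₀.
L = 10 - 6·Dx + Dx^2  (order 2).
h: a_k = -9, -24, -27, -14, 3/2, 44/5, 83/10, 527/105, 639/280, …
ICs: h(0) = -9, h′(0) = -24.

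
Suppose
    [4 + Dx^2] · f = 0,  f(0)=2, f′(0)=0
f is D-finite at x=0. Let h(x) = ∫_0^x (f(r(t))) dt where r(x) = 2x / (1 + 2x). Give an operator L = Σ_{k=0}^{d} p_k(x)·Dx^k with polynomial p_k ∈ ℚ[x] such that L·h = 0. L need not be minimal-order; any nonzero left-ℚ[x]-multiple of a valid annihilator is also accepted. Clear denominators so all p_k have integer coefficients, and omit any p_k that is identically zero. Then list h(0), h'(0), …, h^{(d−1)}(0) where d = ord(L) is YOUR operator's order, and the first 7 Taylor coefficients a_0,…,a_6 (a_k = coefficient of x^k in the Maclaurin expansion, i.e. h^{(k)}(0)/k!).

L = 16·Dx + (4 + 24·x + 48·x^2 + 32·x^3)·Dx^2 + (1 + 8·x + 24·x^2 + 32·x^3 + 16·x^4)·Dx^3  (order 3).
h: a_k = 0, 2, 0, -16/3, 16, -512/15, 512/9, …
ICs: h(0) = 0, h′(0) = 2, h′′(0) = 0.

f: a_k = 2, 0, -4, 0, 4/3, 0, -8/45, …
h₀=f(r): pull back L_f along r ⇒ L₀.
∫: right-multiply L₀ by Dx.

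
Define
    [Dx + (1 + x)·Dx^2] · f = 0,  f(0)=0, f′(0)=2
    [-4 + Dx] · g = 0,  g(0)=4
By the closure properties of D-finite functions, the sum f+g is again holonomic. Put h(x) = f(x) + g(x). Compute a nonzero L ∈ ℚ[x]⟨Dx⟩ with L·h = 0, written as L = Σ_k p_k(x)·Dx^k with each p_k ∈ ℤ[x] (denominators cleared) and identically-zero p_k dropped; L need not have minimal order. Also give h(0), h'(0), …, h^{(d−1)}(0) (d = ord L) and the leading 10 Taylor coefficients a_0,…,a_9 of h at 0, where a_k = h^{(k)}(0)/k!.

f: a_k = 0, 2, -1, 2/3, -1/2, 2/5, -1/3, 2/7, -1/4, 2/9, …
g: a_k = 4, 16, 32, 128/3, 128/3, 512/15, 1024/45, 4096/315, 2048/315, 8192/2835, …
Weyl lclm of L_f,L_g ⇒ L₀ (ord ≤ 3).
L = (-24 - 16·x)·Dx + (-14 - 32·x - 16·x^2)·Dx^2 + (5 + 9·x + 4·x^2)·Dx^3  (order 3).
h: a_k = 4, 18, 31, 130/3, 253/6, 518/15, 1009/45, 598/45, 7877/1260, 8822/2835, …
ICs: h(0) = 4, h′(0) = 18, h′′(0) = 62.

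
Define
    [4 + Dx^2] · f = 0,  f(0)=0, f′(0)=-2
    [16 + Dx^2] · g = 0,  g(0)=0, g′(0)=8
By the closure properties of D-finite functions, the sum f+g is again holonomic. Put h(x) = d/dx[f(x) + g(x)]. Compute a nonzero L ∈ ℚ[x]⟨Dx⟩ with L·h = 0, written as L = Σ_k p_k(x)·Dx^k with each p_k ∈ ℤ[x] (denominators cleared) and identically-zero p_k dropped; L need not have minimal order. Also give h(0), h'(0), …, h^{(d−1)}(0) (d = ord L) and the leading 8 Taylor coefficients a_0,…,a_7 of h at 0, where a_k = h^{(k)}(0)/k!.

L = 64 + 20·Dx^2 + Dx^4  (order 4).
h: a_k = 6, 0, -60, 0, 84, 0, -136/3, 0, …
ICs: h(0) = 6, h′(0) = 0, h′′(0) = -120, h′′′(0) = 0.

f: a_k = 0, -2, 0, 4/3, 0, -4/15, 0, 8/315, …
g: a_k = 0, 8, 0, -64/3, 0, 256/15, 0, -2048/315, …
h₀=f+g: left-lcm gives L₀, ord ≤ 4.
h=h₀': d/dx-closure on L₀ ⇒ L.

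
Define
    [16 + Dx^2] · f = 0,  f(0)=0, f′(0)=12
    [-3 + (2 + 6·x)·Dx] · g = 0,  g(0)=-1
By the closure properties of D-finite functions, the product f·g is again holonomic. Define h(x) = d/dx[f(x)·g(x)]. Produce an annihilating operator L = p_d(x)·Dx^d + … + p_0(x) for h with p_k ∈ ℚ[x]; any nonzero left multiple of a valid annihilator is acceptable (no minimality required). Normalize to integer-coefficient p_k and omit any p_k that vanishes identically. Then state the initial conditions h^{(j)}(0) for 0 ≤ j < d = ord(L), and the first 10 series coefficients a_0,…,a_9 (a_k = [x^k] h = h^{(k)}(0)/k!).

f: a_k = 0, 12, 0, -32, 0, 128/5, 0, -1024/105, 0, 2048/945, …
g: a_k = -1, -3/2, 9/8, -27/16, 405/128, -1701/256, 15309/1024, -72171/2048, 2814669/32768, -14073345/65536, …
Product ⇒ symmetric product L₀, ord ≤ 2.
Derive L from L₀ (diff closure).
L = (9613 + 83712·x + 273024·x^2 + 442368·x^3 + 331776·x^4) + (-444 - 5940·x - 20736·x^2 - 20736·x^3)·Dx + (364 + 3720·x + 14796·x^2 + 27648·x^3 + 20736·x^4)·Dx^2  (order 2).
h: a_k = -12, -36, 273/2, 111, -3781/32, -61569/160, 3137023/3840, -855943/448, 4801378103/860160, -8289163441/516096, …
ICs: h(0) = -12, h′(0) = -36.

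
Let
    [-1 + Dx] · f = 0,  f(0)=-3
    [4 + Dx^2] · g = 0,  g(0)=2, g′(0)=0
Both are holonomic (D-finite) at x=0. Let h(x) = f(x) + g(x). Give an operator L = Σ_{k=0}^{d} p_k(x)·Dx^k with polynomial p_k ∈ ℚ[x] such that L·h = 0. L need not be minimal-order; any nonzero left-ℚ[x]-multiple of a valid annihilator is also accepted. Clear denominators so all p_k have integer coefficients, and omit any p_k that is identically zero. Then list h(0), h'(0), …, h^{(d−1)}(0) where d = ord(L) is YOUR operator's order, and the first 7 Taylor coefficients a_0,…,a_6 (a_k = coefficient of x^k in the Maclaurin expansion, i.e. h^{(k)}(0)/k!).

L = -4 + 4·Dx - Dx^2 + Dx^3  (order 3).
h: a_k = -1, -3, -11/2, -1/2, 29/24, -1/40, -131/720, …
ICs: h(0) = -1, h′(0) = -3, h′′(0) = -11.

f: a_k = -3, -3, -3/2, -1/2, -1/8, -1/40, -1/240, …
g: a_k = 2, 0, -4, 0, 4/3, 0, -8/45, …
L₀ := lclm(L_f,L_g); ord L₀ ≤ 1+2.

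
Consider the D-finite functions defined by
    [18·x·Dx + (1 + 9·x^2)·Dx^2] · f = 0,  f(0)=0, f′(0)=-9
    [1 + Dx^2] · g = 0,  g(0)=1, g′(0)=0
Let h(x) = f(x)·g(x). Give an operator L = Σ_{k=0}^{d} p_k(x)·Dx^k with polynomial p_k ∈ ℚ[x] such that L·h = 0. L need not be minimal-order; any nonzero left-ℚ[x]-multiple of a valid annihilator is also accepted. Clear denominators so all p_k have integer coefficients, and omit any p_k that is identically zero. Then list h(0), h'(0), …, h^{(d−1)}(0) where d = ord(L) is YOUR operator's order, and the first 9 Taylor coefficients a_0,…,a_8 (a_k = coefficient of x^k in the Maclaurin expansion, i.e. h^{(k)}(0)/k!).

f: a_k = 0, -9, 0, 27, 0, -729/5, 0, 6561/7, 0, …
g: a_k = 1, 0, -1/2, 0, 1/24, 0, -1/720, 0, 1/40320, …
f·g: L₀ = L_f ⊗_s L_g, ord ≤ 2·2.
L = (370 + 9594·x^2 + 4131·x^4 + 2916·x^6 + 6561·x^8) + (684·x + 6804·x^3 + 8748·x^5 + 26244·x^7)·Dx + (380 + 9792·x^2 + 5346·x^4 + 5832·x^6 + 13122·x^8)·Dx^2 + (684·x + 6804·x^3 + 8748·x^5 + 26244·x^7)·Dx^3 + (10 + 198·x^2 + 1215·x^4 + 2916·x^6 + 6561·x^8)·Dx^4  (order 4).
h: a_k = 0, -9, 0, 63/2, 0, -6387/40, 0, 566341/560, 0, …
ICs: h(0) = 0, h′(0) = -9, h′′(0) = 0, h′′′(0) = 189.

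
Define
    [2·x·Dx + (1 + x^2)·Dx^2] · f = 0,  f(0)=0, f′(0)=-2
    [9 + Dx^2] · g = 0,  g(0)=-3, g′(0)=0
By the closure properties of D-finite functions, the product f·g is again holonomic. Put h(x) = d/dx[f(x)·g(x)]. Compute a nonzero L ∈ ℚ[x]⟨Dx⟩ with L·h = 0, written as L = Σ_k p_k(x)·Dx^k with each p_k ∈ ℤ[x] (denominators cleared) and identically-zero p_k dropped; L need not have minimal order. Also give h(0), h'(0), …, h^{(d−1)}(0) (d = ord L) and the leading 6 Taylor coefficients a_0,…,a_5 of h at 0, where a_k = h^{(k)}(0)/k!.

f: a_k = 0, -2, 0, 2/3, 0, -2/5, …
g: a_k = -3, 0, 27/2, 0, -81/8, 0, …
Product ⇒ symmetric product L₀, ord ≤ 4.
h=h₀': d/dx-closure on L₀ ⇒ L.
L = (20358 + 86886·x^2 + 157437·x^4 + 155520·x^6 + 96228·x^8 + 36450·x^10 + 6561·x^12) + (6372·x + 25596·x^3 + 39960·x^5 + 32400·x^7 + 14580·x^9 + 2916·x^11)·Dx + (3432 + 15828·x^2 + 31110·x^4 + 33588·x^6 + 22032·x^8 + 8424·x^10 + 1458·x^12)·Dx^2 + (708·x + 2844·x^3 + 4440·x^5 + 3600·x^7 + 1620·x^9 + 324·x^11)·Dx^3 + (130 + 686·x^2 + 1513·x^4 + 1812·x^6 + 1260·x^8 + 486·x^10 + 81·x^12)·Dx^4  (order 4).
h: a_k = 6, 0, -87, 0, 609/4, 0, …
ICs: h(0) = 6, h′(0) = 0, h′′(0) = -174, h′′′(0) = 0.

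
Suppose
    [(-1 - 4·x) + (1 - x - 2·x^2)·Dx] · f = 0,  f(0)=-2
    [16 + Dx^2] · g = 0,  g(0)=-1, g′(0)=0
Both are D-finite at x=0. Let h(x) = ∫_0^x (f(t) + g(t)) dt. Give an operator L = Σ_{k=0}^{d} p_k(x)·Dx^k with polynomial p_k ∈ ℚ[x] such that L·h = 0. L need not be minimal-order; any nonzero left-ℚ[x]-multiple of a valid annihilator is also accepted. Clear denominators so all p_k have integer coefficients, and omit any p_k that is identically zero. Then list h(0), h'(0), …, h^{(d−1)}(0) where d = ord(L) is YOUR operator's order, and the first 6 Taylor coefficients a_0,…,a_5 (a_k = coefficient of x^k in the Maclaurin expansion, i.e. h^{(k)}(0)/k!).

f: a_k = -2, -2, -6, -10, -22, -42, …
g: a_k = -1, 0, 8, 0, -32/3, 0, …
Sum ⇒ L₀ = lclm(L_f,L_g) in ℚ(x)⟨Dx⟩.
∫: right-multiply L₀ by Dx.
L = (368 + 1408·x - 256·x^2 + 512·x^3 + 2560·x^4 + 2048·x^5)·Dx + (-176 + 336·x + 384·x^2 - 1024·x^3 - 384·x^4 + 1536·x^5 + 1024·x^6)·Dx^2 + (23 + 88·x - 16·x^2 + 32·x^3 + 160·x^4 + 128·x^5)·Dx^3 + (-11 + 21·x + 24·x^2 - 64·x^3 - 24·x^4 + 96·x^5 + 64·x^6)·Dx^4  (order 4).
h: a_k = 0, -3, -1, 2/3, -5/2, -98/15, …
ICs: h(0) = 0, h′(0) = -3, h′′(0) = -2, h′′′(0) = 4.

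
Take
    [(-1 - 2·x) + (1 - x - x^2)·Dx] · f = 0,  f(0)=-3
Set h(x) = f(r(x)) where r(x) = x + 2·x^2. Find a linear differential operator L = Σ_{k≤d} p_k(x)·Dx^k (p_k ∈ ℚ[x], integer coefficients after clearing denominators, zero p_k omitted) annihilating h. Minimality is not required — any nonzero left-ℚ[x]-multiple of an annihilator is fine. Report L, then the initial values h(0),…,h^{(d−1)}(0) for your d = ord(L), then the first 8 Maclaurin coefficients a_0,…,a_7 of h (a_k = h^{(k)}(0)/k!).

L = (1 + 6·x + 12·x^2 + 16·x^3) + (-1 + x + 3·x^2 + 4·x^3 + 4·x^4)·Dx  (order 1).
h: a_k = -3, -3, -12, -33, -93, -252, -711, -1971, …
ICs: h(0) = -3.

f: a_k = -3, -3, -6, -9, -15, -24, -39, -63, …
Change of var in L_f (x↦r) gives L₀.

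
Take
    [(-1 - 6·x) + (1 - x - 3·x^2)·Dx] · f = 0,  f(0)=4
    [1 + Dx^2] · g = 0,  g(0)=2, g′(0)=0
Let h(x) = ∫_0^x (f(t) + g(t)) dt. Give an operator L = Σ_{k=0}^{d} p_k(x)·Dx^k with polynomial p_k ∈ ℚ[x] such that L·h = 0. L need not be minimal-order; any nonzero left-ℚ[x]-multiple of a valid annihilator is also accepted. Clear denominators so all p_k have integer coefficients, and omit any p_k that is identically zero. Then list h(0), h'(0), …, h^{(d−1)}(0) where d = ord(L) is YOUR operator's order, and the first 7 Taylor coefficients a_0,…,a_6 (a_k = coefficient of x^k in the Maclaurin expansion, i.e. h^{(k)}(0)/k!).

f: a_k = 4, 4, 16, 28, 76, 160, 388, …
g: a_k = 2, 0, -1, 0, 1/12, 0, -1/360, …
Sum ⇒ L₀ = lclm(L_f,L_g) in ℚ(x)⟨Dx⟩.
∫: right-multiply L₀ by Dx.
L = (43 + 292·x + 307·x^2 + 624·x^3 + 45·x^4 + 54·x^5)·Dx + (-9 - 7·x - 6·x^2 + 91·x^3 + 144·x^4 + 27·x^5 + 27·x^6)·Dx^2 + (43 + 292·x + 307·x^2 + 624·x^3 + 45·x^4 + 54·x^5)·Dx^3 + (-9 - 7·x - 6·x^2 + 91·x^3 + 144·x^4 + 27·x^5 + 27·x^6)·Dx^4  (order 4).
h: a_k = 0, 6, 2, 5, 7, 913/60, 80/3, …
ICs: h(0) = 0, h′(0) = 6, h′′(0) = 4, h′′′(0) = 30.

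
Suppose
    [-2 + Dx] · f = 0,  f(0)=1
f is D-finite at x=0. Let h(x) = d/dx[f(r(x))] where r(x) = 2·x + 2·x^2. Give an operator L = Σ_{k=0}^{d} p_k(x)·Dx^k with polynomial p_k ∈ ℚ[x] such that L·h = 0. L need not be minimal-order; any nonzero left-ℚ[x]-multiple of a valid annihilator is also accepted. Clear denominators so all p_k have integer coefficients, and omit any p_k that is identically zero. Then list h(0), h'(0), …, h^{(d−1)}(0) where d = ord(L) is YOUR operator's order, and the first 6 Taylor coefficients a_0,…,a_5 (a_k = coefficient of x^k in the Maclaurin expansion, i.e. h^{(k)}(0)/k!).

L = (6 + 16·x + 16·x^2) + (-1 - 2·x)·Dx  (order 1).
h: a_k = 4, 24, 80, 608/3, 416, 11072/15, …
ICs: h(0) = 4.

f: a_k = 1, 2, 2, 4/3, 2/3, 4/15, …
f∘r: x↦r, Dx↦Dx/r' in L_f ⇒ L₀.
h₀' ⇒ L via d/dx closure of L₀.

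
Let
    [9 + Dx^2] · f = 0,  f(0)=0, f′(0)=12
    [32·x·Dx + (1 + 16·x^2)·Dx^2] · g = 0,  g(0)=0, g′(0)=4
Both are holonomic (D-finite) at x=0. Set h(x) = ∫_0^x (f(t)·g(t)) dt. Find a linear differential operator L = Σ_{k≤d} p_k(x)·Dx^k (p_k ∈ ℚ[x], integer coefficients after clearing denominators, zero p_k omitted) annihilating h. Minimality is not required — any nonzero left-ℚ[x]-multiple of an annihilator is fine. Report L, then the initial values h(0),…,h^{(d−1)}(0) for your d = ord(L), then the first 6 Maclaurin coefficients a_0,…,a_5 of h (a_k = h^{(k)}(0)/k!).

L = (16425 + 696384·x^2 + 2778624·x^4 + 11943936·x^6 + 47775744·x^8)·Dx + (23616·x + 543744·x^3 + 3981312·x^5 + 21233664·x^7)·Dx^2 + (2050 + 87168·x^2 + 470016·x^4 + 2654208·x^6 + 10616832·x^8)·Dx^3 + (2624·x + 60416·x^3 + 442368·x^5 + 2359296·x^7)·Dx^4 + (25 + 1088·x^2 + 17920·x^4 + 147456·x^6 + 589824·x^8)·Dx^5  (order 5).
h: a_k = 0, 0, 0, 16, 0, -328/5, …
ICs: h(0) = 0, h′(0) = 0, h′′(0) = 0, h′′′(0) = 96, h′′′′(0) = 0.

f: a_k = 0, 12, 0, -18, 0, 81/10, …
g: a_k = 0, 4, 0, -64/3, 0, 1024/5, …
f·g: L₀ = L_f ⊗_s L_g, ord ≤ 2·2.
Integrate: L := L₀·Dx.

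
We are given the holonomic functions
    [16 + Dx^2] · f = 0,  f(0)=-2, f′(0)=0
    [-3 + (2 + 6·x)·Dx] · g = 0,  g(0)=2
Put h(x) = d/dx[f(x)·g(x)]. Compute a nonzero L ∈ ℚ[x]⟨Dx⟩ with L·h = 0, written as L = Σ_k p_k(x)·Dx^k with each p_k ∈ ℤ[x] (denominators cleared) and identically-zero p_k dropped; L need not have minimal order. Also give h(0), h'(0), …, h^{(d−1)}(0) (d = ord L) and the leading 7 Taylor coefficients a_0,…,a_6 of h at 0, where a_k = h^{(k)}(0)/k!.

f: a_k = -2, 0, 16, 0, -64/3, 0, 512/45, …
g: a_k = 2, 3, -9/4, 27/8, -405/64, 1701/128, -15309/512, …
Product ⇒ symmetric product L₀, ord ≤ 2.
h=h₀': d/dx-closure on L₀ ⇒ L.
L = (9613 + 83712·x + 273024·x^2 + 442368·x^3 + 331776·x^4) + (-444 - 5940·x - 20736·x^2 - 20736·x^3)·Dx + (364 + 3720·x + 14796·x^2 + 27648·x^3 + 20736·x^4)·Dx^2  (order 2).
h: a_k = -6, 73, 495/4, -6337/24, -11705/64, 337609/1920, 1817053/7680, …
ICs: h(0) = -6, h′(0) = 73.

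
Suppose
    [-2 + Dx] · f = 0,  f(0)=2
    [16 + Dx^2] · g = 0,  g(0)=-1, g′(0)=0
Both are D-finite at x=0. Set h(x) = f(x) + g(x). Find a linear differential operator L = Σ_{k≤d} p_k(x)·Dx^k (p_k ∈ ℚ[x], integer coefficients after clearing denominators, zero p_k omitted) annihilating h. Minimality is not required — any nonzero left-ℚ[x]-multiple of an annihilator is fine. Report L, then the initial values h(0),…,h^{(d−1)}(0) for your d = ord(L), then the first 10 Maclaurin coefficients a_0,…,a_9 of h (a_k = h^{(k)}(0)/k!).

f: a_k = 2, 4, 4, 8/3, 4/3, 8/15, 8/45, 16/315, 4/315, 8/2835, …
g: a_k = -1, 0, 8, 0, -32/3, 0, 256/45, 0, -512/315, 0, …
L₀ := lclm(L_f,L_g); ord L₀ ≤ 1+2.
L = -32 + 16·Dx - 2·Dx^2 + Dx^3  (order 3).
h: a_k = 1, 4, 12, 8/3, -28/3, 8/15, 88/15, 16/315, -508/315, 8/2835, …
ICs: h(0) = 1, h′(0) = 4, h′′(0) = 24.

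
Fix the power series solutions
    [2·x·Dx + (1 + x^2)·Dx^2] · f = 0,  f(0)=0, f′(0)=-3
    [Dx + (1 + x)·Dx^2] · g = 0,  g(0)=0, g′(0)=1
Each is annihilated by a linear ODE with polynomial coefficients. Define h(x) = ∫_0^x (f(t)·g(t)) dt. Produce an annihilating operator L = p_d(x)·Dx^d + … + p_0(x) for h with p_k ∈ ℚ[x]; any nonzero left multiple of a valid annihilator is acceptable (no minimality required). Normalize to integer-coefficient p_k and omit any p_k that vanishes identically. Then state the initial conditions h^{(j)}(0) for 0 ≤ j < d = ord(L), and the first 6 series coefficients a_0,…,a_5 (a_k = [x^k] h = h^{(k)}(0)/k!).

f: a_k = 0, -3, 0, 1, 0, -3/5, …
g: a_k = 0, 1, -1/2, 1/3, -1/4, 1/5, …
L₀ := L_f ⊗_s L_g (sym. prod.), ord ≤ 4.
Integrate: L := L₀·Dx.
L = (24 + 44·x + 80·x^2 + 156·x^3 + 120·x^4 + 52·x^5 + 4·x^7)·Dx^2 + (18 + 124·x + 308·x^2 + 484·x^3 + 544·x^4 + 372·x^5 + 140·x^6 + 12·x^7 + 14·x^8)·Dx^3 + (12 + 64·x + 192·x^2 + 312·x^3 + 360·x^4 + 312·x^5 + 192·x^6 + 72·x^7 + 12·x^8 + 8·x^9)·Dx^4 + (5 + 18·x + 37·x^2 + 56·x^3 + 66·x^4 + 60·x^5 + 42·x^6 + 24·x^7 + 9·x^8 + 2·x^9 + x^10)·Dx^5  (order 5).
h: a_k = 0, 0, 0, -1, 3/8, 0, …
ICs: h(0) = 0, h′(0) = 0, h′′(0) = 0, h′′′(0) = -6, h′′′′(0) = 9.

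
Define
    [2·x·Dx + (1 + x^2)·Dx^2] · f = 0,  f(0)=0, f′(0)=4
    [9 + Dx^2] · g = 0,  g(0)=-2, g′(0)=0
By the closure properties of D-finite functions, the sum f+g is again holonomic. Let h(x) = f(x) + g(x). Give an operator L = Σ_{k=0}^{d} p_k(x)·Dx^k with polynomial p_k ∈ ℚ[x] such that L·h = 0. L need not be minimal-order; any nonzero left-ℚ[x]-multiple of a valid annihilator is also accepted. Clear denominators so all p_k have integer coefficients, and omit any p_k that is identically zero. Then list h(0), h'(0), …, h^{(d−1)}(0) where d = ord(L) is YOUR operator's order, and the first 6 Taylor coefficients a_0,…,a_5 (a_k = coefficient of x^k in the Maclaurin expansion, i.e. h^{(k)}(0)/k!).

L = (-54·x + 540·x^3 + 162·x^5)·Dx + (63 + 279·x^2 + 297·x^4 + 81·x^6)·Dx^2 + (-6·x + 60·x^3 + 18·x^5)·Dx^3 + (7 + 31·x^2 + 33·x^4 + 9·x^6)·Dx^4  (order 4).
h: a_k = -2, 4, 9, -4/3, -27/4, 4/5, …
ICs: h(0) = -2, h′(0) = 4, h′′(0) = 18, h′′′(0) = -8.

f: a_k = 0, 4, 0, -4/3, 0, 4/5, …
g: a_k = -2, 0, 9, 0, -27/4, 0, …
Sum ⇒ L₀ = lclm(L_f,L_g) in ℚ(x)⟨Dx⟩.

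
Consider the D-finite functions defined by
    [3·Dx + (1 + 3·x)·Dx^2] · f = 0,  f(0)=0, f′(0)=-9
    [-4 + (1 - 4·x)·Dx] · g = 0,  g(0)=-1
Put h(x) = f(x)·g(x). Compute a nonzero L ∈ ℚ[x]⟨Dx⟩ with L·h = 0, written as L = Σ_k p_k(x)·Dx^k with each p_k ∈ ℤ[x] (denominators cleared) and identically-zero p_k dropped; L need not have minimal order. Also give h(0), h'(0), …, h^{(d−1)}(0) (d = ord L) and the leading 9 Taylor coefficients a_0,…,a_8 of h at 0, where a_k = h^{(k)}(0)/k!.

L = 12 + (5 + 36·x)·Dx + (-1 + x + 12·x^2)·Dx^2  (order 2).
h: a_k = 0, 9, 45/2, 117, 1629/4, 8874/5, 67347/10, 975663/35, 30532311/280, …
ICs: h(0) = 0, h′(0) = 9.

f: a_k = 0, -9, 27/2, -27, 243/4, -729/5, 729/2, -6561/7, 19683/8, …
g: a_k = -1, -4, -16, -64, -256, -1024, -4096, -16384, -65536, …
h₀=f·g: eliminate ⇒ L₀, order ≤ 2·1.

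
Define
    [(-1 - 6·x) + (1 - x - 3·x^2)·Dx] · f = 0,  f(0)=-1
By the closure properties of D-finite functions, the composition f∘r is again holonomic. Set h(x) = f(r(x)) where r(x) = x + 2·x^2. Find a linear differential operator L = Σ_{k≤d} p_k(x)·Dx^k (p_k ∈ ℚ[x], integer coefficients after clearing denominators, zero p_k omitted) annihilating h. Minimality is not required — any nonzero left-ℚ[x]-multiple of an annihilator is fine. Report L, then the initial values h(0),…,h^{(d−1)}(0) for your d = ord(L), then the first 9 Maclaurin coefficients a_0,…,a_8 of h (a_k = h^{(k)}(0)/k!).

f: a_k = -1, -1, -4, -7, -19, -40, -97, -217, -508, …
Substitute x→r, Dx→(1/r')Dx; clear ⇒ L₀.
L = (1 + 10·x + 36·x^2 + 48·x^3) + (-1 + x + 5·x^2 + 12·x^3 + 12·x^4)·Dx  (order 1).
h: a_k = -1, -1, -6, -23, -77, -276, -1009, -3589, -12870, …
ICs: h(0) = -1.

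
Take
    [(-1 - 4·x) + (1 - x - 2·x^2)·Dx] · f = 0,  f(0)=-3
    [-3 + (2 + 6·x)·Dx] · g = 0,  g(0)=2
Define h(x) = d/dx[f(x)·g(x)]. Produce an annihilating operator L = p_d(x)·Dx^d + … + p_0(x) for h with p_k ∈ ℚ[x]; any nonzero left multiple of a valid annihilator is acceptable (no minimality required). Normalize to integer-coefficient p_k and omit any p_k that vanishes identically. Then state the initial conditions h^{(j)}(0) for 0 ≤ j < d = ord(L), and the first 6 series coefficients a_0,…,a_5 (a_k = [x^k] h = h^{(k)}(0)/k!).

f: a_k = -3, -3, -9, -15, -33, -63, …
g: a_k = 2, 3, -9/4, 27/8, -405/64, 1701/128, …
L₀ := L_f ⊗_s L_g (sym. prod.), ord ≤ 1.
Differentiate: ansatz ord ≤ ord L₀ ⇒ L.
L = (27 + 282·x + 663·x^2 + 660·x^3 + 540·x^4) + (-10 - 42·x - 30·x^2 + 98·x^3 + 312·x^4 + 216·x^5)·Dx  (order 1).
h: a_k = -15, -81/2, -1449/8, -5241/16, -155205/128, -486279/256, …
ICs: h(0) = -15.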